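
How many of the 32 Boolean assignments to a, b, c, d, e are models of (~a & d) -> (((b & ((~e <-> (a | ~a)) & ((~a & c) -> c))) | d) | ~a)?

Initial set: {((~a & d) -> (((b & ((~e <-> (a | ~a)) & ((~a & c) -> c))) | d) | ~a))}.
((~a & d) -> (((b & ((~e <-> (a | ~a)) & ((~a & c) -> c))) | d) | ~a)): β-rule — branch into ~(~a & d)  //  (((b & ((~e <-> (a | ~a)) & ((~a & c) -> c))) | d) | ~a).
  branch 1 (add ~(~a & d)):
    ~(~a & d): β-rule — branch into ~~a  //  ~d.
      branch 1.1 (add ~~a):
        ○ open, literals {a=true}.
      branch 1.2 (add ~d):
        ○ open, literals {d=false}.
  branch 2 (add (((b & ((~e <-> (a | ~a)) & ((~a & c) -> c))) | d) | ~a)):
    (((b & ((~e <-> (a | ~a)) & ((~a & c) -> c))) | d) | ~a): β-rule — branch into ((b & ((~e <-> (a | ~a)) & ((~a & c) -> c))) | d)  //  ~a.
      branch 2.1 (add ((b & ((~e <-> (a | ~a)) & ((~a & c) -> c))) | d)):
        ((b & ((~e <-> (a | ~a)) & ((~a & c) -> c))) | d): β-rule — branch into (b & ((~e <-> (a | ~a)) & ((~a & c) -> c)))  //  d.
          branch 2.1.1 (add (b & ((~e <-> (a | ~a)) & ((~a & c) -> c)))):
            (b & ((~e <-> (a | ~a)) & ((~a & c) -> c))): α-rule — add b, ((~e <-> (a | ~a)) & ((~a & c) -> c)).
            ((~e <-> (a | ~a)) & ((~a & c) -> c)): α-rule — add (~e <-> (a | ~a)), ((~a & c) -> c).
            (~e <-> (a | ~a)): β-rule — branch into ~e, (a | ~a)  //  ~~e, ~(a | ~a).
              branch 2.1.1.1 (add ~e, (a | ~a)):
                ((~a & c) -> c): β-rule — branch into ~(~a & c)  //  c.
                  branch 2.1.1.1.1 (add ~(~a & c)):
                    (a | ~a): β-rule — branch into a  //  ~a.
                      branch 2.1.1.1.1.1 (add a):
                        ~(~a & c): β-rule — branch into ~~a  //  ~c.
                          branch 2.1.1.1.1.1.1 (add ~~a):
                            ○ open, literals {a=true, b=true, e=false}.
                          branch 2.1.1.1.1.1.2 (add ~c):
                            ○ open, literals {a=true, b=true, c=false, e=false}.
                      branch 2.1.1.1.1.2 (add ~a):
                        ~(~a & c): β-rule — branch into ~~a  //  ~c.
                          branch 2.1.1.1.1.2.1 (add ~~a):
                            × closes — contains both a and ~a.
                          branch 2.1.1.1.1.2.2 (add ~c):
                            ○ open, literals {a=false, b=true, c=false, e=false}.
                  branch 2.1.1.1.2 (add c):
                    (a | ~a): β-rule — branch into a  //  ~a.
                      branch 2.1.1.1.2.1 (add a):
                        ○ open, literals {a=true, b=true, c=true, e=false}.
                      branch 2.1.1.1.2.2 (add ~a):
                        ○ open, literals {a=false, b=true, c=true, e=false}.
              branch 2.1.1.2 (add ~~e, ~(a | ~a)):
                ~(a | ~a): α-rule — add ~a, ~~a.
                × closes — contains both a and ~a.
          branch 2.1.2 (add d):
            ○ open, literals {d=true}.
      branch 2.2 (add ~a):
        ○ open, literals {a=false}.
2 branches closed, 9 open.
Each open branch fixes some atoms; the unmentioned ones are free. Counting distinct full assignments: branch {a=true} (b, c, d, e) contributes 16 new; branch {d=false} (a, b, c, e) contributes 8 new; branch {a=true, b=true, e=false} (c, d) contributes 0 new; branch {a=true, b=true, c=false, e=false} (d) contributes 0 new; branch {a=false, b=true, c=false, e=false} (d) contributes 1 new; branch {a=true, b=true, c=true, e=false} (d) contributes 0 new; branch {a=false, b=true, c=true, e=false} (d) contributes 1 new; branch {d=true} (a, b, c, e) contributes 6 new; branch {a=false} (b, c, d, e) contributes 0 new. Total: 32.

32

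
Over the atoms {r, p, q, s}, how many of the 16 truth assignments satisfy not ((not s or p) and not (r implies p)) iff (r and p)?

6

Initial set: {T (not ((not s or p) and not (r implies p)) iff (r and p))}.
T (not ((not s or p) and not (r implies p)) iff (r and p)): β-rule — branch into T not ((not s or p) and not (r implies p)), T (r and p)  //  F not ((not s or p) and not (r implies p)), F (r and p).
  branch 1 (add T not ((not s or p) and not (r implies p)), T (r and p)):
    T (r and p): α-rule — add T r, T p.
    T not ((not s or p) and not (r implies p)): β-rule — branch into F (not s or p)  //  F not (r implies p).
      branch 1.1 (add F (not s or p)):
        F (not s or p): α-rule — add F not s, F p.
        × closes — contains both p and not p.
      branch 1.2 (add F not (r implies p)):
        F not (r implies p): β-rule — branch into F r  //  T p.
          branch 1.2.1 (add F r):
            × closes — contains both r and not r.
          branch 1.2.2 (add T p):
            ○ open, literals {p=1, r=1}.
  branch 2 (add F not ((not s or p) and not (r implies p)), F (r and p)):
    F not ((not s or p) and not (r implies p)): α-rule — add T (not s or p), T not (r implies p).
    T not (r implies p): α-rule — add T r, F p.
    F (r and p): β-rule — branch into F r  //  F p.
      branch 2.1 (add F r):
        × closes — contains both r and not r.
      branch 2.2 (add F p):
        T (not s or p): β-rule — branch into T not s  //  T p.
          branch 2.2.1 (add T not s):
            ○ open, literals {p=0, r=1, s=0}.
          branch 2.2.2 (add T p):
            × closes — contains both p and not p.
4 branches closed, 2 open.
Each open branch fixes some atoms; the unmentioned ones are free. Counting distinct full assignments: branch {p=1, r=1} (q, s) contributes 4 new; branch {p=0, r=1, s=0} (q) contributes 2 new. Total: 6.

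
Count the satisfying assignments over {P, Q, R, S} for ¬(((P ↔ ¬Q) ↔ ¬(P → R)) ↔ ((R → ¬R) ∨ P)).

8

Initial set: {¬(((P ↔ ¬Q) ↔ ¬(P → R)) ↔ ((R → ¬R) ∨ P))}.
¬(((P ↔ ¬Q) ↔ ¬(P → R)) ↔ ((R → ¬R) ∨ P)): β-rule — branch into ((P ↔ ¬Q) ↔ ¬(P → R)), ¬((R → ¬R) ∨ P)  //  ¬((P ↔ ¬Q) ↔ ¬(P → R)), ((R → ¬R) ∨ P).
  branch 1 (add ((P ↔ ¬Q) ↔ ¬(P → R)), ¬((R → ¬R) ∨ P)):
    ¬((R → ¬R) ∨ P): α-rule — add ¬(R → ¬R), ¬P.
    ¬(R → ¬R): α-rule — add R, ¬¬R.
    ((P ↔ ¬Q) ↔ ¬(P → R)): β-rule — branch into (P ↔ ¬Q), ¬(P → R)  //  ¬(P ↔ ¬Q), ¬¬(P → R).
      branch 1.1 (add (P ↔ ¬Q), ¬(P → R)):
        ¬(P → R): α-rule — add P, ¬R.
        × closes — contains both P and ¬P.
      branch 1.2 (add ¬(P ↔ ¬Q), ¬¬(P → R)):
        ¬(P ↔ ¬Q): β-rule — branch into P, ¬¬Q  //  ¬P, ¬Q.
          branch 1.2.1 (add P, ¬¬Q):
            × closes — contains both P and ¬P.
          branch 1.2.2 (add ¬P, ¬Q):
            ¬¬(P → R): β-rule — branch into ¬P  //  R.
              branch 1.2.2.1 (add ¬P):
                ○ open, literals {P=false, Q=false, R=true}.
              branch 1.2.2.2 (add R):
                ○ open, literals {P=false, Q=false, R=true}.
  branch 2 (add ¬((P ↔ ¬Q) ↔ ¬(P → R)), ((R → ¬R) ∨ P)):
    ¬((P ↔ ¬Q) ↔ ¬(P → R)): β-rule — branch into (P ↔ ¬Q), ¬¬(P → R)  //  ¬(P ↔ ¬Q), ¬(P → R).
      branch 2.1 (add (P ↔ ¬Q), ¬¬(P → R)):
        ((R → ¬R) ∨ P): β-rule — branch into (R → ¬R)  //  P.
          branch 2.1.1 (add (R → ¬R)):
            (P ↔ ¬Q): β-rule — branch into P, ¬Q  //  ¬P, ¬¬Q.
              branch 2.1.1.1 (add P, ¬Q):
                ¬¬(P → R): β-rule — branch into ¬P  //  R.
                  branch 2.1.1.1.1 (add ¬P):
                    × closes — contains both P and ¬P.
                  branch 2.1.1.1.2 (add R):
                    (R → ¬R): β-rule — branch into ¬R  //  ¬R.
                      branch 2.1.1.1.2.1 (add ¬R):
                        × closes — contains both R and ¬R.
                      branch 2.1.1.1.2.2 (add ¬R):
                        × closes — contains both R and ¬R.
              branch 2.1.1.2 (add ¬P, ¬¬Q):
                ¬¬(P → R): β-rule — branch into ¬P  //  R.
                  branch 2.1.1.2.1 (add ¬P):
                    (R → ¬R): β-rule — branch into ¬R  //  ¬R.
                      branch 2.1.1.2.1.1 (add ¬R):
                        ○ open, literals {P=false, Q=true, R=false}.
                      branch 2.1.1.2.1.2 (add ¬R):
                        ○ open, literals {P=false, Q=true, R=false}.
                  branch 2.1.1.2.2 (add R):
                    (R → ¬R): β-rule — branch into ¬R  //  ¬R.
                      branch 2.1.1.2.2.1 (add ¬R):
                        × closes — contains both R and ¬R.
                      branch 2.1.1.2.2.2 (add ¬R):
                        × closes — contains both R and ¬R.
          branch 2.1.2 (add P):
            (P ↔ ¬Q): β-rule — branch into P, ¬Q  //  ¬P, ¬¬Q.
              branch 2.1.2.1 (add P, ¬Q):
                ¬¬(P → R): β-rule — branch into ¬P  //  R.
                  branch 2.1.2.1.1 (add ¬P):
                    × closes — contains both P and ¬P.
                  branch 2.1.2.1.2 (add R):
                    ○ open, literals {P=true, Q=false, R=true}.
              branch 2.1.2.2 (add ¬P, ¬¬Q):
                × closes — contains both P and ¬P.
      branch 2.2 (add ¬(P ↔ ¬Q), ¬(P → R)):
        ¬(P → R): α-rule — add P, ¬R.
        ((R → ¬R) ∨ P): β-rule — branch into (R → ¬R)  //  P.
          branch 2.2.1 (add (R → ¬R)):
            ¬(P ↔ ¬Q): β-rule — branch into P, ¬¬Q  //  ¬P, ¬Q.
              branch 2.2.1.1 (add P, ¬¬Q):
                (R → ¬R): β-rule — branch into ¬R  //  ¬R.
                  branch 2.2.1.1.1 (add ¬R):
                    ○ open, literals {P=true, Q=true, R=false}.
                  branch 2.2.1.1.2 (add ¬R):
                    ○ open, literals {P=true, Q=true, R=false}.
              branch 2.2.1.2 (add ¬P, ¬Q):
                × closes — contains both P and ¬P.
          branch 2.2.2 (add P):
            ¬(P ↔ ¬Q): β-rule — branch into P, ¬¬Q  //  ¬P, ¬Q.
              branch 2.2.2.1 (add P, ¬¬Q):
                ○ open, literals {P=true, Q=true, R=false}.
              branch 2.2.2.2 (add ¬P, ¬Q):
                × closes — contains both P and ¬P.
11 branches closed, 8 open.
Each open branch fixes some atoms; the unmentioned ones are free. Counting distinct full assignments: branch {P=false, Q=false, R=true} (S) contributes 2 new; branch {P=false, Q=false, R=true} (S) contributes 0 new; branch {P=false, Q=true, R=false} (S) contributes 2 new; branch {P=false, Q=true, R=false} (S) contributes 0 new; branch {P=true, Q=false, R=true} (S) contributes 2 new; branch {P=true, Q=true, R=false} (S) contributes 2 new; branch {P=true, Q=true, R=false} (S) contributes 0 new; branch {P=true, Q=true, R=false} (S) contributes 0 new. Total: 8.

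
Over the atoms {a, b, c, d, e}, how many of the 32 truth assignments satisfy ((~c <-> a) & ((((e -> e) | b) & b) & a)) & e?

2

Initial set: {(((~c <-> a) & ((((e -> e) | b) & b) & a)) & e)}.
(((~c <-> a) & ((((e -> e) | b) & b) & a)) & e): α-rule — add ((~c <-> a) & ((((e -> e) | b) & b) & a)), e.
((~c <-> a) & ((((e -> e) | b) & b) & a)): α-rule — add (~c <-> a), ((((e -> e) | b) & b) & a).
((((e -> e) | b) & b) & a): α-rule — add (((e -> e) | b) & b), a.
(((e -> e) | b) & b): α-rule — add ((e -> e) | b), b.
(~c <-> a): β-rule — branch into ~c, a  //  ~~c, ~a.
  branch 1 (add ~c, a):
    ((e -> e) | b): β-rule — branch into (e -> e)  //  b.
      branch 1.1 (add (e -> e)):
        (e -> e): β-rule — branch into ~e  //  e.
          branch 1.1.1 (add ~e):
            × closes — contains both e and ~e.
          branch 1.1.2 (add e):
            ○ open, literals {a=true, b=true, c=false, e=true}.
      branch 1.2 (add b):
        ○ open, literals {a=true, b=true, c=false, e=true}.
  branch 2 (add ~~c, ~a):
    × closes — contains both a and ~a.
2 branches closed, 2 open.
Each open branch fixes some atoms; the unmentioned ones are free. Counting distinct full assignments: branch {a=true, b=true, c=false, e=true} (d) contributes 2 new; branch {a=true, b=true, c=false, e=true} (d) contributes 0 new. Total: 2.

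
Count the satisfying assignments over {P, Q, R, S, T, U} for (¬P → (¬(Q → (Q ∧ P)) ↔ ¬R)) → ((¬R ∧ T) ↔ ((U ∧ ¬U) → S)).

Initial set: {((¬P → (¬(Q → (Q ∧ P)) ↔ ¬R)) → ((¬R ∧ T) ↔ ((U ∧ ¬U) → S)))}.
((¬P → (¬(Q → (Q ∧ P)) ↔ ¬R)) → ((¬R ∧ T) ↔ ((U ∧ ¬U) → S))): β-rule — branch into ¬(¬P → (¬(Q → (Q ∧ P)) ↔ ¬R))  //  ((¬R ∧ T) ↔ ((U ∧ ¬U) → S)).
  branch 1 (add ¬(¬P → (¬(Q → (Q ∧ P)) ↔ ¬R))):
    ¬(¬P → (¬(Q → (Q ∧ P)) ↔ ¬R)): α-rule — add ¬P, ¬(¬(Q → (Q ∧ P)) ↔ ¬R).
    ¬(¬(Q → (Q ∧ P)) ↔ ¬R): β-rule — branch into ¬(Q → (Q ∧ P)), ¬¬R  //  ¬¬(Q → (Q ∧ P)), ¬R.
      branch 1.1 (add ¬(Q → (Q ∧ P)), ¬¬R):
        ¬(Q → (Q ∧ P)): α-rule — add Q, ¬(Q ∧ P).
        ¬(Q ∧ P): β-rule — branch into ¬Q  //  ¬P.
          branch 1.1.1 (add ¬Q):
            × closes — contains both Q and ¬Q.
          branch 1.1.2 (add ¬P):
            ○ open, literals {P=false, Q=true, R=true}.
      branch 1.2 (add ¬¬(Q → (Q ∧ P)), ¬R):
        ¬¬(Q → (Q ∧ P)): β-rule — branch into ¬Q  //  (Q ∧ P).
          branch 1.2.1 (add ¬Q):
            ○ open, literals {P=false, Q=false, R=false}.
          branch 1.2.2 (add (Q ∧ P)):
            (Q ∧ P): α-rule — add Q, P.
            × closes — contains both P and ¬P.
  branch 2 (add ((¬R ∧ T) ↔ ((U ∧ ¬U) → S))):
    ((¬R ∧ T) ↔ ((U ∧ ¬U) → S)): β-rule — branch into (¬R ∧ T), ((U ∧ ¬U) → S)  //  ¬(¬R ∧ T), ¬((U ∧ ¬U) → S).
      branch 2.1 (add (¬R ∧ T), ((U ∧ ¬U) → S)):
        (¬R ∧ T): α-rule — add ¬R, T.
        ((U ∧ ¬U) → S): β-rule — branch into ¬(U ∧ ¬U)  //  S.
          branch 2.1.1 (add ¬(U ∧ ¬U)):
            ¬(U ∧ ¬U): β-rule — branch into ¬U  //  ¬¬U.
              branch 2.1.1.1 (add ¬U):
                ○ open, literals {R=false, T=true, U=false}.
              branch 2.1.1.2 (add ¬¬U):
                ○ open, literals {R=false, T=true, U=true}.
          branch 2.1.2 (add S):
            ○ open, literals {R=false, S=true, T=true}.
      branch 2.2 (add ¬(¬R ∧ T), ¬((U ∧ ¬U) → S)):
        ¬((U ∧ ¬U) → S): α-rule — add (U ∧ ¬U), ¬S.
        (U ∧ ¬U): α-rule — add U, ¬U.
        × closes — contains both U and ¬U.
3 branches closed, 5 open.
Each open branch fixes some atoms; the unmentioned ones are free. Counting distinct full assignments: branch {P=false, Q=true, R=true} (S, T, U) contributes 8 new; branch {P=false, Q=false, R=false} (S, T, U) contributes 8 new; branch {R=false, T=true, U=false} (P, Q, S) contributes 6 new; branch {R=false, T=true, U=true} (P, Q, S) contributes 6 new; branch {R=false, S=true, T=true} (P, Q, U) contributes 0 new. Total: 28.

28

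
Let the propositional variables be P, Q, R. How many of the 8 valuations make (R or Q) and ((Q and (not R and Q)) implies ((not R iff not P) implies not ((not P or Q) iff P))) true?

6

Initial set: {T ((R or Q) and ((Q and (not R and Q)) implies ((not R iff not P) implies not ((not P or Q) iff P))))}.
T ((R or Q) and ((Q and (not R and Q)) implies ((not R iff not P) implies not ((not P or Q) iff P)))): α-rule — add T (R or Q), T ((Q and (not R and Q)) implies ((not R iff not P) implies not ((not P or Q) iff P))).
T (R or Q): β-rule — branch into T R  //  T Q.
  branch 1 (add T R):
    T ((Q and (not R and Q)) implies ((not R iff not P) implies not ((not P or Q) iff P))): β-rule — branch into F (Q and (not R and Q))  //  T ((not R iff not P) implies not ((not P or Q) iff P)).
      branch 1.1 (add F (Q and (not R and Q))):
        F (Q and (not R and Q)): β-rule — branch into F Q  //  F (not R and Q).
          branch 1.1.1 (add F Q):
            ○ open, literals {Q=F, R=T}.
          branch 1.1.2 (add F (not R and Q)):
            F (not R and Q): β-rule — branch into F not R  //  F Q.
              branch 1.1.2.1 (add F not R):
                ○ open, literals {R=T}.
              branch 1.1.2.2 (add F Q):
                ○ open, literals {Q=F, R=T}.
      branch 1.2 (add T ((not R iff not P) implies not ((not P or Q) iff P))):
        T ((not R iff not P) implies not ((not P or Q) iff P)): β-rule — branch into F (not R iff not P)  //  T not ((not P or Q) iff P).
          branch 1.2.1 (add F (not R iff not P)):
            F (not R iff not P): β-rule — branch into T not R, F not P  //  F not R, T not P.
              branch 1.2.1.1 (add T not R, F not P):
                × closes — contains both R and not R.
              branch 1.2.1.2 (add F not R, T not P):
                ○ open, literals {P=F, R=T}.
          branch 1.2.2 (add T not ((not P or Q) iff P)):
            T not ((not P or Q) iff P): β-rule — branch into T (not P or Q), F P  //  F (not P or Q), T P.
              branch 1.2.2.1 (add T (not P or Q), F P):
                T (not P or Q): β-rule — branch into T not P  //  T Q.
                  branch 1.2.2.1.1 (add T not P):
                    ○ open, literals {P=F, R=T}.
                  branch 1.2.2.1.2 (add T Q):
                    ○ open, literals {P=F, Q=T, R=T}.
              branch 1.2.2.2 (add F (not P or Q), T P):
                F (not P or Q): α-rule — add F not P, F Q.
                ○ open, literals {P=T, Q=F, R=T}.
  branch 2 (add T Q):
    T ((Q and (not R and Q)) implies ((not R iff not P) implies not ((not P or Q) iff P))): β-rule — branch into F (Q and (not R and Q))  //  T ((not R iff not P) implies not ((not P or Q) iff P)).
      branch 2.1 (add F (Q and (not R and Q))):
        F (Q and (not R and Q)): β-rule — branch into F Q  //  F (not R and Q).
          branch 2.1.1 (add F Q):
            × closes — contains both Q and not Q.
          branch 2.1.2 (add F (not R and Q)):
            F (not R and Q): β-rule — branch into F not R  //  F Q.
              branch 2.1.2.1 (add F not R):
                ○ open, literals {Q=T, R=T}.
              branch 2.1.2.2 (add F Q):
                × closes — contains both Q and not Q.
      branch 2.2 (add T ((not R iff not P) implies not ((not P or Q) iff P))):
        T ((not R iff not P) implies not ((not P or Q) iff P)): β-rule — branch into F (not R iff not P)  //  T not ((not P or Q) iff P).
          branch 2.2.1 (add F (not R iff not P)):
            F (not R iff not P): β-rule — branch into T not R, F not P  //  F not R, T not P.
              branch 2.2.1.1 (add T not R, F not P):
                ○ open, literals {P=T, Q=T, R=F}.
              branch 2.2.1.2 (add F not R, T not P):
                ○ open, literals {P=F, Q=T, R=T}.
          branch 2.2.2 (add T not ((not P or Q) iff P)):
            T not ((not P or Q) iff P): β-rule — branch into T (not P or Q), F P  //  F (not P or Q), T P.
              branch 2.2.2.1 (add T (not P or Q), F P):
                T (not P or Q): β-rule — branch into T not P  //  T Q.
                  branch 2.2.2.1.1 (add T not P):
                    ○ open, literals {P=F, Q=T}.
                  branch 2.2.2.1.2 (add T Q):
                    ○ open, literals {P=F, Q=T}.
              branch 2.2.2.2 (add F (not P or Q), T P):
                F (not P or Q): α-rule — add F not P, F Q.
                × closes — contains both Q and not Q.
4 branches closed, 12 open.
Each open branch fixes some atoms; the unmentioned ones are free. Counting distinct full assignments: branch {Q=F, R=T} (P) contributes 2 new; branch {R=T} (P, Q) contributes 2 new; branch {Q=F, R=T} (P) contributes 0 new; branch {P=F, R=T} (Q) contributes 0 new; branch {P=F, R=T} (Q) contributes 0 new; branch {P=F, Q=T, R=T} (none free) contributes 0 new; branch {P=T, Q=F, R=T} (none free) contributes 0 new; branch {Q=T, R=T} (P) contributes 0 new; branch {P=T, Q=T, R=F} (none free) contributes 1 new; branch {P=F, Q=T, R=T} (none free) contributes 0 new; branch {P=F, Q=T} (R) contributes 1 new; branch {P=F, Q=T} (R) contributes 0 new. Total: 6.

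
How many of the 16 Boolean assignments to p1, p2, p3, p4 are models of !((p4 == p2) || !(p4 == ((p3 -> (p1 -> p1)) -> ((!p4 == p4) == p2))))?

8

Initial set: {!((p4 == p2) || !(p4 == ((p3 -> (p1 -> p1)) -> ((!p4 == p4) == p2))))}.
!((p4 == p2) || !(p4 == ((p3 -> (p1 -> p1)) -> ((!p4 == p4) == p2)))): α-rule — add !(p4 == p2), !!(p4 == ((p3 -> (p1 -> p1)) -> ((!p4 == p4) == p2))).
!(p4 == p2): β-rule — branch into p4, !p2  //  !p4, p2.
  branch 1 (add p4, !p2):
    !!(p4 == ((p3 -> (p1 -> p1)) -> ((!p4 == p4) == p2))): β-rule — branch into p4, ((p3 -> (p1 -> p1)) -> ((!p4 == p4) == p2))  //  !p4, !((p3 -> (p1 -> p1)) -> ((!p4 == p4) == p2)).
      branch 1.1 (add p4, ((p3 -> (p1 -> p1)) -> ((!p4 == p4) == p2))):
        ((p3 -> (p1 -> p1)) -> ((!p4 == p4) == p2)): β-rule — branch into !(p3 -> (p1 -> p1))  //  ((!p4 == p4) == p2).
          branch 1.1.1 (add !(p3 -> (p1 -> p1))):
            !(p3 -> (p1 -> p1)): α-rule — add p3, !(p1 -> p1).
            !(p1 -> p1): α-rule — add p1, !p1.
            × closes — contains both p1 and !p1.
          branch 1.1.2 (add ((!p4 == p4) == p2)):
            ((!p4 == p4) == p2): β-rule — branch into (!p4 == p4), p2  //  !(!p4 == p4), !p2.
              branch 1.1.2.1 (add (!p4 == p4), p2):
                × closes — contains both p2 and !p2.
              branch 1.1.2.2 (add !(!p4 == p4), !p2):
                !(!p4 == p4): β-rule — branch into !p4, !p4  //  !!p4, p4.
                  branch 1.1.2.2.1 (add !p4, !p4):
                    × closes — contains both p4 and !p4.
                  branch 1.1.2.2.2 (add !!p4, p4):
                    ○ open, literals {p2=0, p4=1}.
      branch 1.2 (add !p4, !((p3 -> (p1 -> p1)) -> ((!p4 == p4) == p2))):
        × closes — contains both p4 and !p4.
  branch 2 (add !p4, p2):
    !!(p4 == ((p3 -> (p1 -> p1)) -> ((!p4 == p4) == p2))): β-rule — branch into p4, ((p3 -> (p1 -> p1)) -> ((!p4 == p4) == p2))  //  !p4, !((p3 -> (p1 -> p1)) -> ((!p4 == p4) == p2)).
      branch 2.1 (add p4, ((p3 -> (p1 -> p1)) -> ((!p4 == p4) == p2))):
        × closes — contains both p4 and !p4.
      branch 2.2 (add !p4, !((p3 -> (p1 -> p1)) -> ((!p4 == p4) == p2))):
        !((p3 -> (p1 -> p1)) -> ((!p4 == p4) == p2)): α-rule — add (p3 -> (p1 -> p1)), !((!p4 == p4) == p2).
        (p3 -> (p1 -> p1)): β-rule — branch into !p3  //  (p1 -> p1).
          branch 2.2.1 (add !p3):
            !((!p4 == p4) == p2): β-rule — branch into (!p4 == p4), !p2  //  !(!p4 == p4), p2.
              branch 2.2.1.1 (add (!p4 == p4), !p2):
                × closes — contains both p2 and !p2.
              branch 2.2.1.2 (add !(!p4 == p4), p2):
                !(!p4 == p4): β-rule — branch into !p4, !p4  //  !!p4, p4.
                  branch 2.2.1.2.1 (add !p4, !p4):
                    ○ open, literals {p2=1, p3=0, p4=0}.
                  branch 2.2.1.2.2 (add !!p4, p4):
                    × closes — contains both p4 and !p4.
          branch 2.2.2 (add (p1 -> p1)):
            !((!p4 == p4) == p2): β-rule — branch into (!p4 == p4), !p2  //  !(!p4 == p4), p2.
              branch 2.2.2.1 (add (!p4 == p4), !p2):
                × closes — contains both p2 and !p2.
              branch 2.2.2.2 (add !(!p4 == p4), p2):
                (p1 -> p1): β-rule — branch into !p1  //  p1.
                  branch 2.2.2.2.1 (add !p1):
                    !(!p4 == p4): β-rule — branch into !p4, !p4  //  !!p4, p4.
                      branch 2.2.2.2.1.1 (add !p4, !p4):
                        ○ open, literals {p1=0, p2=1, p4=0}.
                      branch 2.2.2.2.1.2 (add !!p4, p4):
                        × closes — contains both p4 and !p4.
                  branch 2.2.2.2.2 (add p1):
                    !(!p4 == p4): β-rule — branch into !p4, !p4  //  !!p4, p4.
                      branch 2.2.2.2.2.1 (add !p4, !p4):
                        ○ open, literals {p1=1, p2=1, p4=0}.
                      branch 2.2.2.2.2.2 (add !!p4, p4):
                        × closes — contains both p4 and !p4.
10 branches closed, 4 open.
Each open branch fixes some atoms; the unmentioned ones are free. Counting distinct full assignments: branch {p2=0, p4=1} (p1, p3) contributes 4 new; branch {p2=1, p3=0, p4=0} (p1) contributes 2 new; branch {p1=0, p2=1, p4=0} (p3) contributes 1 new; branch {p1=1, p2=1, p4=0} (p3) contributes 1 new. Total: 8.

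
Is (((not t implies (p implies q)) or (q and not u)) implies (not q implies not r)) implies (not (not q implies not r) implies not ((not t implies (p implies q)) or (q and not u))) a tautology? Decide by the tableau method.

Valid

Assume the negation and expand:
Initial set: {F ((((not t implies (p implies q)) or (q and not u)) implies (not q implies not r)) implies (not (not q implies not r) implies not ((not t implies (p implies q)) or (q and not u))))}.
F ((((not t implies (p implies q)) or (q and not u)) implies (not q implies not r)) implies (not (not q implies not r) implies not ((not t implies (p implies q)) or (q and not u)))): α-rule — add T (((not t implies (p implies q)) or (q and not u)) implies (not q implies not r)), F (not (not q implies not r) implies not ((not t implies (p implies q)) or (q and not u))).
F (not (not q implies not r) implies not ((not t implies (p implies q)) or (q and not u))): α-rule — add T not (not q implies not r), F not ((not t implies (p implies q)) or (q and not u)).
T not (not q implies not r): α-rule — add T not q, F not r.
T (((not t implies (p implies q)) or (q and not u)) implies (not q implies not r)): β-rule — branch into F ((not t implies (p implies q)) or (q and not u))  //  T (not q implies not r).
  branch 1 (add F ((not t implies (p implies q)) or (q and not u))):
    F ((not t implies (p implies q)) or (q and not u)): α-rule — add F (not t implies (p implies q)), F (q and not u).
    F (not t implies (p implies q)): α-rule — add T not t, F (p implies q).
    F (p implies q): α-rule — add T p, F q.
    F not ((not t implies (p implies q)) or (q and not u)): β-rule — branch into T (not t implies (p implies q))  //  T (q and not u).
      branch 1.1 (add T (not t implies (p implies q))):
        F (q and not u): β-rule — branch into F q  //  F not u.
          branch 1.1.1 (add F q):
            T (not t implies (p implies q)): β-rule — branch into F not t  //  T (p implies q).
              branch 1.1.1.1 (add F not t):
                × closes — contains both t and not t.
              branch 1.1.1.2 (add T (p implies q)):
                T (p implies q): β-rule — branch into F p  //  T q.
                  branch 1.1.1.2.1 (add F p):
                    × closes — contains both p and not p.
                  branch 1.1.1.2.2 (add T q):
                    × closes — contains both q and not q.
          branch 1.1.2 (add F not u):
            T (not t implies (p implies q)): β-rule — branch into F not t  //  T (p implies q).
              branch 1.1.2.1 (add F not t):
                × closes — contains both t and not t.
              branch 1.1.2.2 (add T (p implies q)):
                T (p implies q): β-rule — branch into F p  //  T q.
                  branch 1.1.2.2.1 (add F p):
                    × closes — contains both p and not p.
                  branch 1.1.2.2.2 (add T q):
                    × closes — contains both q and not q.
      branch 1.2 (add T (q and not u)):
        T (q and not u): α-rule — add T q, T not u.
        × closes — contains both q and not q.
  branch 2 (add T (not q implies not r)):
    F not ((not t implies (p implies q)) or (q and not u)): β-rule — branch into T (not t implies (p implies q))  //  T (q and not u).
      branch 2.1 (add T (not t implies (p implies q))):
        T (not q implies not r): β-rule — branch into F not q  //  T not r.
          branch 2.1.1 (add F not q):
            × closes — contains both q and not q.
          branch 2.1.2 (add T not r):
            × closes — contains both r and not r.
      branch 2.2 (add T (q and not u)):
        T (q and not u): α-rule — add T q, T not u.
        × closes — contains both q and not q.
All 10 branches close.
Every branch closed, so the negation is unsatisfiable and the formula is valid.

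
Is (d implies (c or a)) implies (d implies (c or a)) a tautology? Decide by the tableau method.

Valid

Assume the negation and expand:
Initial set: {not ((d implies (c or a)) implies (d implies (c or a)))}.
not ((d implies (c or a)) implies (d implies (c or a))): α-rule — add (d implies (c or a)), not (d implies (c or a)).
not (d implies (c or a)): α-rule — add d, not (c or a).
not (c or a): α-rule — add not c, not a.
(d implies (c or a)): β-rule — branch into not d  //  (c or a).
  branch 1 (add not d):
    × closes — contains both d and not d.
  branch 2 (add (c or a)):
    (c or a): β-rule — branch into c  //  a.
      branch 2.1 (add c):
        × closes — contains both c and not c.
      branch 2.2 (add a):
        × closes — contains both a and not a.
All 3 branches close.
Every branch closed, so the negation is unsatisfiable and the formula is valid.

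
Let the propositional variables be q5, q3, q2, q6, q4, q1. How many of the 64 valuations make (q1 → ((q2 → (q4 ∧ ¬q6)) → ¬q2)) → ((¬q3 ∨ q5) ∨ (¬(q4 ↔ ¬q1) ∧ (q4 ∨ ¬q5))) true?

Initial set: {((q1 → ((q2 → (q4 ∧ ¬q6)) → ¬q2)) → ((¬q3 ∨ q5) ∨ (¬(q4 ↔ ¬q1) ∧ (q4 ∨ ¬q5))))}.
((q1 → ((q2 → (q4 ∧ ¬q6)) → ¬q2)) → ((¬q3 ∨ q5) ∨ (¬(q4 ↔ ¬q1) ∧ (q4 ∨ ¬q5)))): β-rule — branch into ¬(q1 → ((q2 → (q4 ∧ ¬q6)) → ¬q2))  //  ((¬q3 ∨ q5) ∨ (¬(q4 ↔ ¬q1) ∧ (q4 ∨ ¬q5))).
  branch 1 (add ¬(q1 → ((q2 → (q4 ∧ ¬q6)) → ¬q2))):
    ¬(q1 → ((q2 → (q4 ∧ ¬q6)) → ¬q2)): α-rule — add q1, ¬((q2 → (q4 ∧ ¬q6)) → ¬q2).
    ¬((q2 → (q4 ∧ ¬q6)) → ¬q2): α-rule — add (q2 → (q4 ∧ ¬q6)), ¬¬q2.
    (q2 → (q4 ∧ ¬q6)): β-rule — branch into ¬q2  //  (q4 ∧ ¬q6).
      branch 1.1 (add ¬q2):
        × closes — contains both q2 and ¬q2.
      branch 1.2 (add (q4 ∧ ¬q6)):
        (q4 ∧ ¬q6): α-rule — add q4, ¬q6.
        ○ open, literals {q1=T, q2=T, q4=T, q6=F}.
  branch 2 (add ((¬q3 ∨ q5) ∨ (¬(q4 ↔ ¬q1) ∧ (q4 ∨ ¬q5)))):
    ((¬q3 ∨ q5) ∨ (¬(q4 ↔ ¬q1) ∧ (q4 ∨ ¬q5))): β-rule — branch into (¬q3 ∨ q5)  //  (¬(q4 ↔ ¬q1) ∧ (q4 ∨ ¬q5)).
      branch 2.1 (add (¬q3 ∨ q5)):
        (¬q3 ∨ q5): β-rule — branch into ¬q3  //  q5.
          branch 2.1.1 (add ¬q3):
            ○ open, literals {q3=F}.
          branch 2.1.2 (add q5):
            ○ open, literals {q5=T}.
      branch 2.2 (add (¬(q4 ↔ ¬q1) ∧ (q4 ∨ ¬q5))):
        (¬(q4 ↔ ¬q1) ∧ (q4 ∨ ¬q5)): α-rule — add ¬(q4 ↔ ¬q1), (q4 ∨ ¬q5).
        ¬(q4 ↔ ¬q1): β-rule — branch into q4, ¬¬q1  //  ¬q4, ¬q1.
          branch 2.2.1 (add q4, ¬¬q1):
            (q4 ∨ ¬q5): β-rule — branch into q4  //  ¬q5.
              branch 2.2.1.1 (add q4):
                ○ open, literals {q1=T, q4=T}.
              branch 2.2.1.2 (add ¬q5):
                ○ open, literals {q1=T, q4=T, q5=F}.
          branch 2.2.2 (add ¬q4, ¬q1):
            (q4 ∨ ¬q5): β-rule — branch into q4  //  ¬q5.
              branch 2.2.2.1 (add q4):
                × closes — contains both q4 and ¬q4.
              branch 2.2.2.2 (add ¬q5):
                ○ open, literals {q1=F, q4=F, q5=F}.
2 branches closed, 6 open.
Each open branch fixes some atoms; the unmentioned ones are free. Counting distinct full assignments: branch {q1=T, q2=T, q4=T, q6=F} (q5, q3) contributes 4 new; branch {q3=F} (q5, q2, q6, q4, q1) contributes 30 new; branch {q5=T} (q3, q2, q6, q4, q1) contributes 15 new; branch {q1=T, q4=T} (q5, q3, q2, q6) contributes 3 new; branch {q1=T, q4=T, q5=F} (q3, q2, q6) contributes 0 new; branch {q1=F, q4=F, q5=F} (q3, q2, q6) contributes 4 new. Total: 56.

56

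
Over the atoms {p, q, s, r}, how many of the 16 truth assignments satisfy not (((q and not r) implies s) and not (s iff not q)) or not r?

Initial set: {(not (((q and not r) implies s) and not (s iff not q)) or not r)}.
(not (((q and not r) implies s) and not (s iff not q)) or not r): β-rule — branch into not (((q and not r) implies s) and not (s iff not q))  //  not r.
  branch 1 (add not (((q and not r) implies s) and not (s iff not q))):
    not (((q and not r) implies s) and not (s iff not q)): β-rule — branch into not ((q and not r) implies s)  //  not not (s iff not q).
      branch 1.1 (add not ((q and not r) implies s)):
        not ((q and not r) implies s): α-rule — add (q and not r), not s.
        (q and not r): α-rule — add q, not r.
        ○ open, literals {q=1, r=0, s=0}.
      branch 1.2 (add not not (s iff not q)):
        not not (s iff not q): β-rule — branch into s, not q  //  not s, not not q.
          branch 1.2.1 (add s, not q):
            ○ open, literals {q=0, s=1}.
          branch 1.2.2 (add not s, not not q):
            ○ open, literals {q=1, s=0}.
  branch 2 (add not r):
    ○ open, literals {r=0}.
0 branches closed, 4 open.
Each open branch fixes some atoms; the unmentioned ones are free. Counting distinct full assignments: branch {q=1, r=0, s=0} (p) contributes 2 new; branch {q=0, s=1} (p, r) contributes 4 new; branch {q=1, s=0} (p, r) contributes 2 new; branch {r=0} (p, q, s) contributes 4 new. Total: 12.

12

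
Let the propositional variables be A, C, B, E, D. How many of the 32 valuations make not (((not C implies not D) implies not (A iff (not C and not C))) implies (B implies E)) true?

Initial set: {not (((not C implies not D) implies not (A iff (not C and not C))) implies (B implies E))}.
not (((not C implies not D) implies not (A iff (not C and not C))) implies (B implies E)): α-rule — add ((not C implies not D) implies not (A iff (not C and not C))), not (B implies E).
not (B implies E): α-rule — add B, not E.
((not C implies not D) implies not (A iff (not C and not C))): β-rule — branch into not (not C implies not D)  //  not (A iff (not C and not C)).
  branch 1 (add not (not C implies not D)):
    not (not C implies not D): α-rule — add not C, not not D.
    ○ open, literals {B=T, C=F, D=T, E=F}.
  branch 2 (add not (A iff (not C and not C))):
    not (A iff (not C and not C)): β-rule — branch into A, not (not C and not C)  //  not A, (not C and not C).
      branch 2.1 (add A, not (not C and not C)):
        not (not C and not C): β-rule — branch into not not C  //  not not C.
          branch 2.1.1 (add not not C):
            ○ open, literals {A=T, B=T, C=T, E=F}.
          branch 2.1.2 (add not not C):
            ○ open, literals {A=T, B=T, C=T, E=F}.
      branch 2.2 (add not A, (not C and not C)):
        (not C and not C): α-rule — add not C, not C.
        ○ open, literals {A=F, B=T, C=F, E=F}.
0 branches closed, 4 open.
Each open branch fixes some atoms; the unmentioned ones are free. Counting distinct full assignments: branch {B=T, C=F, D=T, E=F} (A) contributes 2 new; branch {A=T, B=T, C=T, E=F} (D) contributes 2 new; branch {A=T, B=T, C=T, E=F} (D) contributes 0 new; branch {A=F, B=T, C=F, E=F} (D) contributes 1 new. Total: 5.

5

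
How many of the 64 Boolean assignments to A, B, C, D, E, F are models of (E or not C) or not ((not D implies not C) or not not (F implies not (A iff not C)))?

Initial set: {((E or not C) or not ((not D implies not C) or not not (F implies not (A iff not C))))}.
((E or not C) or not ((not D implies not C) or not not (F implies not (A iff not C)))): β-rule — branch into (E or not C)  //  not ((not D implies not C) or not not (F implies not (A iff not C))).
  branch 1 (add (E or not C)):
    (E or not C): β-rule — branch into E  //  not C.
      branch 1.1 (add E):
        ○ open, literals {E=true}.
      branch 1.2 (add not C):
        ○ open, literals {C=false}.
  branch 2 (add not ((not D implies not C) or not not (F implies not (A iff not C)))):
    not ((not D implies not C) or not not (F implies not (A iff not C))): α-rule — add not (not D implies not C), not not not (F implies not (A iff not C)).
    not (not D implies not C): α-rule — add not D, not not C.
    not not not (F implies not (A iff not C)): drop double negation, giving not (F implies not (A iff not C)).
    not (F implies not (A iff not C)): α-rule — add F, not not (A iff not C).
    not not (A iff not C): β-rule — branch into A, not C  //  not A, not not C.
      branch 2.1 (add A, not C):
        × closes — contains both C and not C.
      branch 2.2 (add not A, not not C):
        ○ open, literals {A=false, C=true, D=false, F=true}.
1 branch closed, 3 open.
Each open branch fixes some atoms; the unmentioned ones are free. Counting distinct full assignments: branch {E=true} (A, B, C, D, F) contributes 32 new; branch {C=false} (A, B, D, E, F) contributes 16 new; branch {A=false, C=true, D=false, F=true} (B, E) contributes 2 new. Total: 50.

50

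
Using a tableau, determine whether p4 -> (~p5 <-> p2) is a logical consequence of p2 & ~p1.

Initial set: {(p2 & ~p1); ~(p4 -> (~p5 <-> p2))}.
(p2 & ~p1): α-rule — add p2, ~p1.
~(p4 -> (~p5 <-> p2)): α-rule — add p4, ~(~p5 <-> p2).
~(~p5 <-> p2): β-rule — branch into ~p5, ~p2  //  ~~p5, p2.
  branch 1 (add ~p5, ~p2):
    × closes — contains both p2 and ~p2.
  branch 2 (add ~~p5, p2):
    ○ open, literals {p1=false, p2=true, p4=true, p5=true}.
1 branch closed, 1 open.
An open branch gives a countermodel: p1=false, p2=true, p4=true, p5=true (unmentioned atoms arbitrary); the premises hold there but the conclusion fails.

No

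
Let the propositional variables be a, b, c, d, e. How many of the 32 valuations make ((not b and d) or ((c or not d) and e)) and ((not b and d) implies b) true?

10

Initial set: {T (((not b and d) or ((c or not d) and e)) and ((not b and d) implies b))}.
T (((not b and d) or ((c or not d) and e)) and ((not b and d) implies b)): α-rule — add T ((not b and d) or ((c or not d) and e)), T ((not b and d) implies b).
T ((not b and d) or ((c or not d) and e)): β-rule — branch into T (not b and d)  //  T ((c or not d) and e).
  branch 1 (add T (not b and d)):
    T (not b and d): α-rule — add T not b, T d.
    T ((not b and d) implies b): β-rule — branch into F (not b and d)  //  T b.
      branch 1.1 (add F (not b and d)):
        F (not b and d): β-rule — branch into F not b  //  F d.
          branch 1.1.1 (add F not b):
            × closes — contains both b and not b.
          branch 1.1.2 (add F d):
            × closes — contains both d and not d.
      branch 1.2 (add T b):
        × closes — contains both b and not b.
  branch 2 (add T ((c or not d) and e)):
    T ((c or not d) and e): α-rule — add T (c or not d), T e.
    T ((not b and d) implies b): β-rule — branch into F (not b and d)  //  T b.
      branch 2.1 (add F (not b and d)):
        T (c or not d): β-rule — branch into T c  //  T not d.
          branch 2.1.1 (add T c):
            F (not b and d): β-rule — branch into F not b  //  F d.
              branch 2.1.1.1 (add F not b):
                ○ open, literals {b=1, c=1, e=1}.
              branch 2.1.1.2 (add F d):
                ○ open, literals {c=1, d=0, e=1}.
          branch 2.1.2 (add T not d):
            F (not b and d): β-rule — branch into F not b  //  F d.
              branch 2.1.2.1 (add F not b):
                ○ open, literals {b=1, d=0, e=1}.
              branch 2.1.2.2 (add F d):
                ○ open, literals {d=0, e=1}.
      branch 2.2 (add T b):
        T (c or not d): β-rule — branch into T c  //  T not d.
          branch 2.2.1 (add T c):
            ○ open, literals {b=1, c=1, e=1}.
          branch 2.2.2 (add T not d):
            ○ open, literals {b=1, d=0, e=1}.
3 branches closed, 6 open.
Each open branch fixes some atoms; the unmentioned ones are free. Counting distinct full assignments: branch {b=1, c=1, e=1} (a, d) contributes 4 new; branch {c=1, d=0, e=1} (a, b) contributes 2 new; branch {b=1, d=0, e=1} (a, c) contributes 2 new; branch {d=0, e=1} (a, b, c) contributes 2 new; branch {b=1, c=1, e=1} (a, d) contributes 0 new; branch {b=1, d=0, e=1} (a, c) contributes 0 new. Total: 10.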